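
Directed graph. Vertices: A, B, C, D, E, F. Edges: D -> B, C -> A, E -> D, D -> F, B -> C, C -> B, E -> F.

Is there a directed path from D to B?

Yes

Explore from D.
Distance 1: reach B, F.
Found B.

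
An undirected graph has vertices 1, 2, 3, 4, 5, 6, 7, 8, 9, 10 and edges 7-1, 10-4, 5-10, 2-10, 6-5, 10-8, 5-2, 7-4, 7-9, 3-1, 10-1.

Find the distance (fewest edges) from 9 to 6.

5

Distance 0: 9.
Distance 1: 7.
Distance 2: 1, 4.
Distance 3: 3, 10.
Distance 4: 2, 5, 8.
Distance 5: 6 — contains 6.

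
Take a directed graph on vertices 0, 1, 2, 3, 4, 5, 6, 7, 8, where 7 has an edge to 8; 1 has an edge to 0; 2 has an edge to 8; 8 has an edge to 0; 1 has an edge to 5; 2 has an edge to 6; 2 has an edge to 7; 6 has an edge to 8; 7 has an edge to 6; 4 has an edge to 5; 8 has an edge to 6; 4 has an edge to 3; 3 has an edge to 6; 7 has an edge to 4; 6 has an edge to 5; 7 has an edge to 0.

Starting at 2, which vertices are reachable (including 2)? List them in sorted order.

Start at 2.
Its neighbours: 6, 7, 8.
Then their neighbours: 0, 4, 5.
Then next layer: 3.
Nothing further is reachable.

0, 2, 3, 4, 5, 6, 7, 8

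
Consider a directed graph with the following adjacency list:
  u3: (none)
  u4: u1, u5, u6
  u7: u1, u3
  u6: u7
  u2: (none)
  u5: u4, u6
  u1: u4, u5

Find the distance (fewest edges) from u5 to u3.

3

Distance 0: u5.
Distance 1: u4, u6.
Distance 2: u1, u7.
Distance 3: u3 — contains u3.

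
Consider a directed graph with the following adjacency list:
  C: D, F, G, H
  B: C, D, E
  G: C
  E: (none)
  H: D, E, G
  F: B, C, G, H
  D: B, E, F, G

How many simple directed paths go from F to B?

7

F→B
F→C→D→B
F→C→H→D→B
F→G→C→D→B
F→G→C→H→D→B
F→H→D→B
F→H→G→C→D→B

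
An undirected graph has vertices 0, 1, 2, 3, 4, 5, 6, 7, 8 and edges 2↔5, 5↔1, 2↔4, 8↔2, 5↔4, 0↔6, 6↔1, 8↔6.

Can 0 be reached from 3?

No

3 has no edges, so nothing is reachable from it.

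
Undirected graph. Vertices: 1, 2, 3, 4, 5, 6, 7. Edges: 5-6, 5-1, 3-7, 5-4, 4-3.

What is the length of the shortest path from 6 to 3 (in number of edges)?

3

Distance 0: 6.
Distance 1: 5.
Distance 2: 1, 4.
Distance 3: 3 — contains 3.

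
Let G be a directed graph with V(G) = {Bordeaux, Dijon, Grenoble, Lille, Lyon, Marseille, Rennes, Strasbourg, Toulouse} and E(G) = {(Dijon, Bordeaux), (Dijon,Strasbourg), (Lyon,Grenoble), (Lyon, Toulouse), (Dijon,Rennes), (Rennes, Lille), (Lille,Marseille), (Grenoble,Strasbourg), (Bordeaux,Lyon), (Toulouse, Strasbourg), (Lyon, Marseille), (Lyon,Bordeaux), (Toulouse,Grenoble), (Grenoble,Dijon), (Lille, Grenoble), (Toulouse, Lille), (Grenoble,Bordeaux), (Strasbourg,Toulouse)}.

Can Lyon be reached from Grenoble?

Yes

Explore from Grenoble.
Distance 1: reach Bordeaux, Dijon, Strasbourg.
Distance 2: reach Lyon, Rennes, Toulouse.
Found Lyon.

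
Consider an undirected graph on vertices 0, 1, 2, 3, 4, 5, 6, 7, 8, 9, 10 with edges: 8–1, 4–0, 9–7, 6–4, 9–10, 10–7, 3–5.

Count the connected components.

From 0: component {0, 4, 6}.
From 1: component {1, 8}.
From 2: component {2}.
From 3: component {3, 5}.
From 7: component {7, 9, 10}.
That's 5 components.

5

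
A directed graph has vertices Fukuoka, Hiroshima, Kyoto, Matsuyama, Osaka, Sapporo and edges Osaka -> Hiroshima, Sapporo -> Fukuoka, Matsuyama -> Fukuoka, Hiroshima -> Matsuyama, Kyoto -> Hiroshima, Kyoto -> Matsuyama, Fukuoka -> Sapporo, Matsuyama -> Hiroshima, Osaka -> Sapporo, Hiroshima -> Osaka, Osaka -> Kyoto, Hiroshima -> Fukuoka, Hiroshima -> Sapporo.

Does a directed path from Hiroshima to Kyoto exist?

Explore from Hiroshima.
Distance 1: reach Fukuoka, Matsuyama, Osaka, Sapporo.
Distance 2: reach Kyoto.
Found Kyoto.

Yes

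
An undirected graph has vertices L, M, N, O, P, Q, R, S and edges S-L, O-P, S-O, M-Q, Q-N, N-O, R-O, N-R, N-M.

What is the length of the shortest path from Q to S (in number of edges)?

Distance 0: Q.
Distance 1: M, N.
Distance 2: O, R.
Distance 3: P, S — contains S.

3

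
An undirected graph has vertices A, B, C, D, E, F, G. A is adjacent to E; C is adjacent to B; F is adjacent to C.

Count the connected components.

4

From A: component {A, E}.
From B: component {B, C, F}.
From D: component {D}.
From G: component {G}.
That's 4 components.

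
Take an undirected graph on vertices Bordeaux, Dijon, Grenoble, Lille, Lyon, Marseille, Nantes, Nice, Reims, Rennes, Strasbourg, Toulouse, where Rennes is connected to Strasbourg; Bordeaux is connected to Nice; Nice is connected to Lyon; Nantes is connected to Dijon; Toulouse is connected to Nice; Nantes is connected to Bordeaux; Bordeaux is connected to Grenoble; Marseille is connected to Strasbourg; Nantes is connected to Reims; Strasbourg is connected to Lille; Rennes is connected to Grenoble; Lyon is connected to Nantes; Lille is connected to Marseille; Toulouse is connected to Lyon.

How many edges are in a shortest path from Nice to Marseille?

Distance 0: Nice.
Distance 1: Bordeaux, Lyon, Toulouse.
Distance 2: Grenoble, Nantes.
Distance 3: Dijon, Reims, Rennes.
Distance 4: Strasbourg.
Distance 5: Lille, Marseille — contains Marseille.

5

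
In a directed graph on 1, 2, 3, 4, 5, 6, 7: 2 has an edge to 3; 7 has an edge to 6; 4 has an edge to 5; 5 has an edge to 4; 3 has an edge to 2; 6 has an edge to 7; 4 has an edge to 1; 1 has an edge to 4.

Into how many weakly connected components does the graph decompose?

From 1: component {1, 4, 5}.
From 2: component {2, 3}.
From 6: component {6, 7}.
That's 3 components.

3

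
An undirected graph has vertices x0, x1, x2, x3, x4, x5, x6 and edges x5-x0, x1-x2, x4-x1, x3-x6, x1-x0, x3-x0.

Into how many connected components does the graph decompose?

From x0: component {x0, x1, x2, x3, x4, x5, x6}.
That's 1 component.

1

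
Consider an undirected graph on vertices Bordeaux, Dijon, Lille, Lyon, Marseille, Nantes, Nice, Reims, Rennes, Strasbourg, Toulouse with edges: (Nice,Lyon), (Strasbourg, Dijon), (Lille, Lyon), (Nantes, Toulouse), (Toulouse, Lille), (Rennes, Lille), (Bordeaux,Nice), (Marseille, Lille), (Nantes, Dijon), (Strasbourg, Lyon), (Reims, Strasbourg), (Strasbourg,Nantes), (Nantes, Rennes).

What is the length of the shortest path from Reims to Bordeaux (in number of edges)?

Distance 0: Reims.
Distance 1: Strasbourg.
Distance 2: Dijon, Lyon, Nantes.
Distance 3: Lille, Nice, Rennes, Toulouse.
Distance 4: Bordeaux, Marseille — contains Bordeaux.

4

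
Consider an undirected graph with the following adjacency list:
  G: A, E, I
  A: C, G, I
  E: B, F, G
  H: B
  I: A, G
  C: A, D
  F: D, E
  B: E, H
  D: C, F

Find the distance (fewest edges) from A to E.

Distance 0: A.
Distance 1: C, G, I.
Distance 2: D, E — contains E.

2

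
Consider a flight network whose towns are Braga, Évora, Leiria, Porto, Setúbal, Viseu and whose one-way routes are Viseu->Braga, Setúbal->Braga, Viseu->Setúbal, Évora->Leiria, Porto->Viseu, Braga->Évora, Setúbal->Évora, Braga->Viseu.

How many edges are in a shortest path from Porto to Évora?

Distance 0: Porto.
Distance 1: Viseu.
Distance 2: Braga, Setúbal.
Distance 3: Évora — contains Évora.

3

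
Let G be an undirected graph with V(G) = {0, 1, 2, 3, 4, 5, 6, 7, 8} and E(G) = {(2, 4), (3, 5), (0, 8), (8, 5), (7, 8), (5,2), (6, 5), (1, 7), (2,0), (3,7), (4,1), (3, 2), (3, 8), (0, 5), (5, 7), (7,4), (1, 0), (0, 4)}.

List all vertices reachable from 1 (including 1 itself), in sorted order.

0, 1, 2, 3, 4, 5, 6, 7, 8

Start at 1.
Its neighbours: 0, 4, 7.
Then their neighbours: 2, 3, 5, 8.
Then next layer: 6.
Every vertex is now reached.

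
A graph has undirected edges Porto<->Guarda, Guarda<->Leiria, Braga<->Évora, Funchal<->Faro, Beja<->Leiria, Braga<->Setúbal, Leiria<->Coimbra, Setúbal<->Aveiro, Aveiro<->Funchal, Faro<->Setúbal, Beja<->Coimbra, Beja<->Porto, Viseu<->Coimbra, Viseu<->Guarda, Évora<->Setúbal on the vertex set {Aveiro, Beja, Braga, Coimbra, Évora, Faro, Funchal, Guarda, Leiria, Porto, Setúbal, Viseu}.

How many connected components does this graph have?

From Aveiro: component {Aveiro, Braga, Évora, Faro, Funchal, Setúbal}.
From Beja: component {Beja, Coimbra, Guarda, Leiria, Porto, Viseu}.
That's 2 components.

2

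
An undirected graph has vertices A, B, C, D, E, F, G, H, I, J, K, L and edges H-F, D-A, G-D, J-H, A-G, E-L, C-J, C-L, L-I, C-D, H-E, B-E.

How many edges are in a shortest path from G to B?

5

Distance 0: G.
Distance 1: A, D.
Distance 2: C.
Distance 3: J, L.
Distance 4: E, H, I.
Distance 5: B, F — contains B.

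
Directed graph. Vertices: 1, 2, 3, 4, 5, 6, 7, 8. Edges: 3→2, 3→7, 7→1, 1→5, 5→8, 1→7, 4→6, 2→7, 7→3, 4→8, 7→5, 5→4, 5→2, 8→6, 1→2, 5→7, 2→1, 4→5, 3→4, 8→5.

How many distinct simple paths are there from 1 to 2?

7

1→2
1→5→2
1→5→7→3→2
1→7→3→2
1→7→3→4→5→2
1→7→3→4→8→5→2
1→7→5→2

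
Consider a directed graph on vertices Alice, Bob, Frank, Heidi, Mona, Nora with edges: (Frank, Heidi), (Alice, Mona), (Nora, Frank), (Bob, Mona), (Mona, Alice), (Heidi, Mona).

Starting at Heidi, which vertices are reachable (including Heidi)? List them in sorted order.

Start at Heidi.
Its neighbours: Mona.
Then their neighbours: Alice.
Nothing further is reachable.

Alice, Heidi, Mona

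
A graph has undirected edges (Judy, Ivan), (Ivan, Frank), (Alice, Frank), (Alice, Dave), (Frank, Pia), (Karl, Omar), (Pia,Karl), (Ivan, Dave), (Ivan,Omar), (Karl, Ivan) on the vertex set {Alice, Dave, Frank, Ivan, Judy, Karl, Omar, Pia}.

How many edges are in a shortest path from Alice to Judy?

3

Distance 0: Alice.
Distance 1: Dave, Frank.
Distance 2: Ivan, Pia.
Distance 3: Judy, Karl, Omar — contains Judy.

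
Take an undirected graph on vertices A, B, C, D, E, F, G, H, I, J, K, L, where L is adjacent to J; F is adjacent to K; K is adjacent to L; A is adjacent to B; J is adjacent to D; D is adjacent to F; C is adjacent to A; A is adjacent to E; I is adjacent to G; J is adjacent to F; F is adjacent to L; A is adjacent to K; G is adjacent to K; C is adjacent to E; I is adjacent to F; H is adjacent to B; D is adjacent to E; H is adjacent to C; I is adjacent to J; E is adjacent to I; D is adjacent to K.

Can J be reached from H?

Yes

Explore from H.
Distance 1: reach B, C.
Distance 2: reach A, E.
Distance 3: reach D, I, K.
Distance 4: reach F, G, J, L.
Found J.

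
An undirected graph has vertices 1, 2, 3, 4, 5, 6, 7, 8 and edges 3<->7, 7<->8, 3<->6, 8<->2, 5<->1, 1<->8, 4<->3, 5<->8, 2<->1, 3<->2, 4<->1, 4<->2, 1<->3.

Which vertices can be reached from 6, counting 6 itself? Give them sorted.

1, 2, 3, 4, 5, 6, 7, 8

Start at 6.
Its neighbours: 3.
Then their neighbours: 1, 2, 4, 7.
Then next layer: 5, 8.
Every vertex is now reached.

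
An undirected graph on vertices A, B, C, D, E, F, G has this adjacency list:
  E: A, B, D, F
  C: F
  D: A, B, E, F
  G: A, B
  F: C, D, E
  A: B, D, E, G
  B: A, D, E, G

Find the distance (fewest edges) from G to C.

4

Distance 0: G.
Distance 1: A, B.
Distance 2: D, E.
Distance 3: F.
Distance 4: C — contains C.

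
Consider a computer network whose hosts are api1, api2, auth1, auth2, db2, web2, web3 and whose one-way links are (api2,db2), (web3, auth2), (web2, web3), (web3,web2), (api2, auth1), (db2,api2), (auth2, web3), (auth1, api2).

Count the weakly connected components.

3

From api1: component {api1}.
From api2: component {api2, auth1, db2}.
From auth2: component {auth2, web2, web3}.
That's 3 components.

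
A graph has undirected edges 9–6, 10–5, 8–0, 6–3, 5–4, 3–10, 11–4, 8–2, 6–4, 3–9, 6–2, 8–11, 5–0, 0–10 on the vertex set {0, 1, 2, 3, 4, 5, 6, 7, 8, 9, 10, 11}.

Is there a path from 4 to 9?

Yes

Explore from 4.
Distance 1: reach 5, 6, 11.
Distance 2: reach 0, 2, 3, 8, 9, 10.
Found 9.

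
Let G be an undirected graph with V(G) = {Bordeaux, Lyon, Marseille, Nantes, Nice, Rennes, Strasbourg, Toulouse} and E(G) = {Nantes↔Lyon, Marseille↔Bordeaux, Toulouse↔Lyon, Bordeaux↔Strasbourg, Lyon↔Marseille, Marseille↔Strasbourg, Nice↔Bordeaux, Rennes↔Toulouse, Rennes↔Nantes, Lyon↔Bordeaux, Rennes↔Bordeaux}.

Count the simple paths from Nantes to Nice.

Nantes–Lyon–Bordeaux–Nice
Nantes–Lyon–Marseille–Bordeaux–Nice
Nantes–Lyon–Marseille–Strasbourg–Bordeaux–Nice
Nantes–Lyon–Toulouse–Rennes–Bordeaux–Nice
Nantes–Rennes–Bordeaux–Nice
Nantes–Rennes–Toulouse–Lyon–Bordeaux–Nice
Nantes–Rennes–Toulouse–Lyon–Marseille–Bordeaux–Nice
Nantes–Rennes–Toulouse–Lyon–Marseille–Strasbourg–Bordeaux–Nice

8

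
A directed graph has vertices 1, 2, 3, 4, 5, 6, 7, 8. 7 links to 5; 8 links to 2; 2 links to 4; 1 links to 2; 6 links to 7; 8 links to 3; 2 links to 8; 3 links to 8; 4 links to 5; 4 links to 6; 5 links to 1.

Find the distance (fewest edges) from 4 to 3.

5

Distance 0: 4.
Distance 1: 5, 6.
Distance 2: 1, 7.
Distance 3: 2.
Distance 4: 8.
Distance 5: 3 — contains 3.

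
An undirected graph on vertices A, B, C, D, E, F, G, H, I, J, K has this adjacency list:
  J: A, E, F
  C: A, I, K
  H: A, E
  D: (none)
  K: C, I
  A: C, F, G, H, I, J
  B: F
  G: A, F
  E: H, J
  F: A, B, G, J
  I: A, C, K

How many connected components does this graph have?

2

From A: component {A, B, C, E, F, G, H, I, J, K}.
From D: component {D}.
That's 2 components.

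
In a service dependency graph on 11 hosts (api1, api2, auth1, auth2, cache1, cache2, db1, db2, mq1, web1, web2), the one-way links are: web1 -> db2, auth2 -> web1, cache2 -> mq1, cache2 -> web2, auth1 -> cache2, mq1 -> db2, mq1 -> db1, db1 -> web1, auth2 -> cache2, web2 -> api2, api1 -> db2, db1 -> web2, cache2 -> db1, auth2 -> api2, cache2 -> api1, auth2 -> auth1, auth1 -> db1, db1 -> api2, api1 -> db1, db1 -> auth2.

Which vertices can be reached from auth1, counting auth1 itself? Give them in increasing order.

api1, api2, auth1, auth2, cache2, db1, db2, mq1, web1, web2

Start at auth1.
Its neighbours: cache2, db1.
Then their neighbours: api1, api2, auth2, mq1, web1, web2.
Then next layer: db2.
Nothing further is reachable.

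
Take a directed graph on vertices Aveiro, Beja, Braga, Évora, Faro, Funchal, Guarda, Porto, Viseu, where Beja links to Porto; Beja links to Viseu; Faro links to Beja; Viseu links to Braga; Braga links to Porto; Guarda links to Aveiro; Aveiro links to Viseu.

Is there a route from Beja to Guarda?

No

Explore from Beja.
Distance 1: reach Porto, Viseu.
Distance 2: reach Braga.
The search from Beja is exhausted; no directed path reaches Guarda.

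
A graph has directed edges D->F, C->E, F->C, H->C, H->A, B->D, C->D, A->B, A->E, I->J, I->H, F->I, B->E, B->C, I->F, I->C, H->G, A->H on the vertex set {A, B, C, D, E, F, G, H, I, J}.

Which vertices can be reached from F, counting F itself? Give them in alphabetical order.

Start at F.
Its neighbours: C, I.
Then their neighbours: D, E, H, J.
Then next layer: A, G.
Then next layer: B.
Every vertex is now reached.

A, B, C, D, E, F, G, H, I, J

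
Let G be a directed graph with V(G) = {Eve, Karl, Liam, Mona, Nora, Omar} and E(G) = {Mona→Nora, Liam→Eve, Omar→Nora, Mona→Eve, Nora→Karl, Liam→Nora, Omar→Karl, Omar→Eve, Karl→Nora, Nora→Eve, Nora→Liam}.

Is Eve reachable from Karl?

Explore from Karl.
Distance 1: reach Nora.
Distance 2: reach Eve, Liam.
Found Eve.

Yes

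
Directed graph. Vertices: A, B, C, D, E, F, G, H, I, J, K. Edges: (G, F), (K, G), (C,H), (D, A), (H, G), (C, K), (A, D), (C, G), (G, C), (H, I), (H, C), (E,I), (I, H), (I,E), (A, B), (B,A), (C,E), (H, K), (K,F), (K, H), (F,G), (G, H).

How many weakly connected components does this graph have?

3

From A: component {A, B, D}.
From C: component {C, E, F, G, H, I, K}.
From J: component {J}.
That's 3 components.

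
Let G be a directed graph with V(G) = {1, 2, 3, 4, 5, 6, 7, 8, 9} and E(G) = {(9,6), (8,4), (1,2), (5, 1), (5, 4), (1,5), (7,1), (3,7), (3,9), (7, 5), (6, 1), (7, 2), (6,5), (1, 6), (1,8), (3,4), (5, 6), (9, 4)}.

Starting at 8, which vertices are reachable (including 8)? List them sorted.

4, 8

Start at 8.
Its neighbours: 4.
Nothing further is reachable.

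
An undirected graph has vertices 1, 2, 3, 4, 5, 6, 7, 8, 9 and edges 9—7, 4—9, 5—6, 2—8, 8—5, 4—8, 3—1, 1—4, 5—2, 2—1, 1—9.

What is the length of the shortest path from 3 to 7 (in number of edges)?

3

Distance 0: 3.
Distance 1: 1.
Distance 2: 2, 4, 9.
Distance 3: 5, 7, 8 — contains 7.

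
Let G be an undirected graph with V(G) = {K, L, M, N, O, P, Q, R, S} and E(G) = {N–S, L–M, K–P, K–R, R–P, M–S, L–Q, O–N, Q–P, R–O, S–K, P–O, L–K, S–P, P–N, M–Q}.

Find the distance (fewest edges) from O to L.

Distance 0: O.
Distance 1: N, P, R.
Distance 2: K, Q, S.
Distance 3: L, M — contains L.

3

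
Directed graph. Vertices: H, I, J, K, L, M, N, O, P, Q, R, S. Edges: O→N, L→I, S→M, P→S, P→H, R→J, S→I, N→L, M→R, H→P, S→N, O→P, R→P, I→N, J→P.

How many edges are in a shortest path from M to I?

Distance 0: M.
Distance 1: R.
Distance 2: J, P.
Distance 3: H, S.
Distance 4: I, N — contains I.

4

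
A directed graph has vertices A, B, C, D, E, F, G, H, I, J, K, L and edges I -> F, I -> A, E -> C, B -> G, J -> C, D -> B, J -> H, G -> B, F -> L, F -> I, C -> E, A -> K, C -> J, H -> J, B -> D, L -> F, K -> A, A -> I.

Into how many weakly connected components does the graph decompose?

From A: component {A, F, I, K, L}.
From B: component {B, D, G}.
From C: component {C, E, H, J}.
That's 3 components.

3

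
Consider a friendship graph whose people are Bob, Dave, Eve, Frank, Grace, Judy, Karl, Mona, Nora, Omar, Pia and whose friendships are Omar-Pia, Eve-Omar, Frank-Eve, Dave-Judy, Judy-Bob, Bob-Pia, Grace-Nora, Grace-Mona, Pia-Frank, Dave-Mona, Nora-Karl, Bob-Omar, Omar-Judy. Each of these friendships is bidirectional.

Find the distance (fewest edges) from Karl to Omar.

Distance 0: Karl.
Distance 1: Nora.
Distance 2: Grace.
Distance 3: Mona.
Distance 4: Dave.
Distance 5: Judy.
Distance 6: Bob, Omar — contains Omar.

6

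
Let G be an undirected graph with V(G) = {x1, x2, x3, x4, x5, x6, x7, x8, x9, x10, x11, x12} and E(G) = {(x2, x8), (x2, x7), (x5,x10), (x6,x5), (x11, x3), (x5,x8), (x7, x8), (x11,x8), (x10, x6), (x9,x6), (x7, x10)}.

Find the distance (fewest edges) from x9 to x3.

5

Distance 0: x9.
Distance 1: x6.
Distance 2: x5, x10.
Distance 3: x7, x8.
Distance 4: x2, x11.
Distance 5: x3 — contains x3.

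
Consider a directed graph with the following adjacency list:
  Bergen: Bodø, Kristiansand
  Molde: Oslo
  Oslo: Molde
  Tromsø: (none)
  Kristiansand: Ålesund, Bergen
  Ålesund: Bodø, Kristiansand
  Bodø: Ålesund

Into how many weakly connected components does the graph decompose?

From Ålesund: component {Ålesund, Bergen, Bodø, Kristiansand}.
From Molde: component {Molde, Oslo}.
From Tromsø: component {Tromsø}.
That's 3 components.

3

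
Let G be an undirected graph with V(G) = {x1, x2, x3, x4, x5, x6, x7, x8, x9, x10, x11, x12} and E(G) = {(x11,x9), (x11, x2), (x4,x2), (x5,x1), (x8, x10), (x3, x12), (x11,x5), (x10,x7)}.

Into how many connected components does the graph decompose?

From x1: component {x1, x2, x4, x5, x9, x11}.
From x3: component {x3, x12}.
From x6: component {x6}.
From x7: component {x7, x8, x10}.
That's 4 components.

4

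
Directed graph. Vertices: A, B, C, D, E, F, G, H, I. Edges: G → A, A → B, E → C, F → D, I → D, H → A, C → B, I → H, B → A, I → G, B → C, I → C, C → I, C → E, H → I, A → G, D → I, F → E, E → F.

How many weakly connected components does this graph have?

1

From A: component {A, B, C, D, E, F, G, H, I}.
That's 1 component.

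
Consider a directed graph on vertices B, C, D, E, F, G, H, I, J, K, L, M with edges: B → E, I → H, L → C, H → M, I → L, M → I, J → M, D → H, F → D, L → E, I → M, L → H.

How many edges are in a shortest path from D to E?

5

Distance 0: D.
Distance 1: H.
Distance 2: M.
Distance 3: I.
Distance 4: L.
Distance 5: C, E — contains E.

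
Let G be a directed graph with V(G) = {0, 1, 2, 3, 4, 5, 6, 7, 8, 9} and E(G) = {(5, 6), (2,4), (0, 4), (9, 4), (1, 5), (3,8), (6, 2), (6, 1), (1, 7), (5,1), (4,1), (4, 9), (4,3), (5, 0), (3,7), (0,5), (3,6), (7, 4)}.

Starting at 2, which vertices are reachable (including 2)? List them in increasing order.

0, 1, 2, 3, 4, 5, 6, 7, 8, 9

Start at 2.
Its neighbours: 4.
Then their neighbours: 1, 3, 9.
Then next layer: 5, 6, 7, 8.
Then next layer: 0.
Every vertex is now reached.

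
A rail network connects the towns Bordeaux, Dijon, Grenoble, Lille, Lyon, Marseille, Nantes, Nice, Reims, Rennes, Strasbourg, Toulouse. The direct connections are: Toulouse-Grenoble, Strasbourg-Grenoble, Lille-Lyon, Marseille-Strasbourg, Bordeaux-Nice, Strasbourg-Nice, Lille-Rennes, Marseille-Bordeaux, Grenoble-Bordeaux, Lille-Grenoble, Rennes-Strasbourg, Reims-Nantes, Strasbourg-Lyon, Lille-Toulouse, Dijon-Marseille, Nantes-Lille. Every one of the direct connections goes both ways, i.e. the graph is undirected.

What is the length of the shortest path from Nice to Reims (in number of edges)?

5

Distance 0: Nice.
Distance 1: Bordeaux, Strasbourg.
Distance 2: Grenoble, Lyon, Marseille, Rennes.
Distance 3: Dijon, Lille, Toulouse.
Distance 4: Nantes.
Distance 5: Reims — contains Reims.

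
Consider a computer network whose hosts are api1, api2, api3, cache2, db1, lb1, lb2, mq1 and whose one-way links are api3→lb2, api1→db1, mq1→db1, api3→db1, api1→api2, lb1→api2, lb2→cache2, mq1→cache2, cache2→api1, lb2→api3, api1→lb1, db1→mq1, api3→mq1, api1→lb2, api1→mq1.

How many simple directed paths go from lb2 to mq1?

lb2→api3→db1→mq1
lb2→api3→mq1
lb2→cache2→api1→db1→mq1
lb2→cache2→api1→mq1

4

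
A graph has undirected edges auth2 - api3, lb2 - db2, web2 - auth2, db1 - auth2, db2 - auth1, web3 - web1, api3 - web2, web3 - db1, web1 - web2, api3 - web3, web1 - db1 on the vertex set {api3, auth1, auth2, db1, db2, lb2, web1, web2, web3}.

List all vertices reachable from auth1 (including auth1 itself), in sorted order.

auth1, db2, lb2

Start at auth1.
Its neighbours: db2.
Then their neighbours: lb2.
Nothing further is reachable.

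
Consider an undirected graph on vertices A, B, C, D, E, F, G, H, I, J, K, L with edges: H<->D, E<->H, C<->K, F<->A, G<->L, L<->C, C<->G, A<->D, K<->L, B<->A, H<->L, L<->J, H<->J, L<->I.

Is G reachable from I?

Yes

Explore from I.
Distance 1: reach L.
Distance 2: reach C, G, H, J, K.
Found G.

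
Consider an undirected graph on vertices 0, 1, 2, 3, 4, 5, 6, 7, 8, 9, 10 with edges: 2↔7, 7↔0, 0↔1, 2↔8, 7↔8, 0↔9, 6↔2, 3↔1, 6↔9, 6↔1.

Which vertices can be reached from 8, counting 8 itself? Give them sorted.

0, 1, 2, 3, 6, 7, 8, 9

Start at 8.
Its neighbours: 2, 7.
Then their neighbours: 0, 6.
Then next layer: 1, 9.
Then next layer: 3.
Nothing further is reachable.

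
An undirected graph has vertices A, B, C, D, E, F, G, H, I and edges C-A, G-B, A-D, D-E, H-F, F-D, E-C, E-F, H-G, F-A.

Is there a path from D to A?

Yes

Explore from D.
Distance 1: reach A, E, F.
Found A.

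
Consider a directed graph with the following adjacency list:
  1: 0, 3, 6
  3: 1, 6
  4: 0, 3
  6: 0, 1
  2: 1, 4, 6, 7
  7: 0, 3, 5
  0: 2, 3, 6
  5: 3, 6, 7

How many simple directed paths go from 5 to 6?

17

5→3→1→0→2→6
5→3→1→0→6
5→3→1→6
5→3→6
5→6
5→7→0→2→1→3→6
5→7→0→2→1→6
5→7→0→2→4→3→1→6
... and 9 more.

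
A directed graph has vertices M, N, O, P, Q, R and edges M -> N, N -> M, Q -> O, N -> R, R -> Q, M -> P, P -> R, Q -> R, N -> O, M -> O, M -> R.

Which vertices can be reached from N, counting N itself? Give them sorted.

Start at N.
Its neighbours: M, O, R.
Then their neighbours: P, Q.
Every vertex is now reached.

M, N, O, P, Q, R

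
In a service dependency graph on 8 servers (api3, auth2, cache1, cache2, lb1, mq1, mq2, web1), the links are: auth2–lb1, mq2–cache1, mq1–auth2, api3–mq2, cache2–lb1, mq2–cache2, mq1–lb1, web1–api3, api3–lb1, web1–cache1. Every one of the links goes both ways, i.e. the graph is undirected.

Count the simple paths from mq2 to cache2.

3

mq2–api3–lb1–cache2
mq2–cache1–web1–api3–lb1–cache2
mq2–cache2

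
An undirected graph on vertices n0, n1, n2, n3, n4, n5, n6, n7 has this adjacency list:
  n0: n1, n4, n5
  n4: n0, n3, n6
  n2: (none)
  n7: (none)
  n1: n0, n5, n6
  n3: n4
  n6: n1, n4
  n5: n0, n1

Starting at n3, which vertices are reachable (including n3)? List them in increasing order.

n0, n1, n3, n4, n5, n6

Start at n3.
Its neighbours: n4.
Then their neighbours: n0, n6.
Then next layer: n1, n5.
Nothing further is reachable.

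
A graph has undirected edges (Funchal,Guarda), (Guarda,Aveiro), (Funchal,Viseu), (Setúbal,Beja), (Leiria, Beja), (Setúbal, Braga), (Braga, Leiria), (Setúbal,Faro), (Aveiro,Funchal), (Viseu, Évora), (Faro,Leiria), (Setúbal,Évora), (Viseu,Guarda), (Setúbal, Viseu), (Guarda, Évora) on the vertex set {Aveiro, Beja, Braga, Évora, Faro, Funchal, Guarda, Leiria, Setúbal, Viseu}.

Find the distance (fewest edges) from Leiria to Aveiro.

Distance 0: Leiria.
Distance 1: Beja, Braga, Faro.
Distance 2: Setúbal.
Distance 3: Évora, Viseu.
Distance 4: Funchal, Guarda.
Distance 5: Aveiro — contains Aveiro.

5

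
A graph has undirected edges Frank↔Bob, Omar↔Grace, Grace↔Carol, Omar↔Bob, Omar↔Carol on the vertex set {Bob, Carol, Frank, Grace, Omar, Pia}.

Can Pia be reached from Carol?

Explore from Carol.
Distance 1: reach Grace, Omar.
Distance 2: reach Bob.
Distance 3: reach Frank.
The search is exhausted without reaching Pia; it lies in a different component.

No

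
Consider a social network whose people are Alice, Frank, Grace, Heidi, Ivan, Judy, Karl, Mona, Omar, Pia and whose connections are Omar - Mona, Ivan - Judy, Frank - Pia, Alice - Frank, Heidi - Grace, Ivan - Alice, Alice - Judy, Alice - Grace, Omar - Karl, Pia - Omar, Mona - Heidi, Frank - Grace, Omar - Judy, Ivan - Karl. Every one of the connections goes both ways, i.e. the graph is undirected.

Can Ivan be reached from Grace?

Yes

Explore from Grace.
Distance 1: reach Alice, Frank, Heidi.
Distance 2: reach Ivan, Judy, Mona, Pia.
Found Ivan.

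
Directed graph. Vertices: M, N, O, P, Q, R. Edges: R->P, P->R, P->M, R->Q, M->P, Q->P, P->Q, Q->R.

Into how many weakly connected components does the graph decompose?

3

From M: component {M, P, Q, R}.
From N: component {N}.
From O: component {O}.
That's 3 components.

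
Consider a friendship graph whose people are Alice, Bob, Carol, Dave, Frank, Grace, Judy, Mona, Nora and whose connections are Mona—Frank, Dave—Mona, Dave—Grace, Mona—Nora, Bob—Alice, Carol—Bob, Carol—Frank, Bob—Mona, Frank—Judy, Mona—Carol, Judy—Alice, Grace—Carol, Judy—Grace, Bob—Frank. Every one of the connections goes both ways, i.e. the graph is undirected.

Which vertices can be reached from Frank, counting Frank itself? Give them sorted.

Start at Frank.
Its neighbours: Bob, Carol, Judy, Mona.
Then their neighbours: Alice, Dave, Grace, Nora.
Every vertex is now reached.

Alice, Bob, Carol, Dave, Frank, Grace, Judy, Mona, Nora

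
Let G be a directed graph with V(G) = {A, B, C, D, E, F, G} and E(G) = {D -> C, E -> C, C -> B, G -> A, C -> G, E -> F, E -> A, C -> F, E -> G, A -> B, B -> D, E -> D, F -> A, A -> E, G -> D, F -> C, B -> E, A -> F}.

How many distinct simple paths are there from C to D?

12

C→B→D
C→B→E→D
C→B→E→G→D
C→F→A→B→D
C→F→A→B→E→D
C→F→A→B→E→G→D
C→F→A→E→D
C→F→A→E→G→D
C→G→A→B→D
C→G→A→B→E→D
C→G→A→E→D
C→G→D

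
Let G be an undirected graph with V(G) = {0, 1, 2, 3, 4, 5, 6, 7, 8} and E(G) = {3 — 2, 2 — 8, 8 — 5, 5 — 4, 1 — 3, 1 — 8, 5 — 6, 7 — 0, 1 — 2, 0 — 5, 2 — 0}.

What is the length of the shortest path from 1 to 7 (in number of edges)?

3

Distance 0: 1.
Distance 1: 2, 3, 8.
Distance 2: 0, 5.
Distance 3: 4, 6, 7 — contains 7.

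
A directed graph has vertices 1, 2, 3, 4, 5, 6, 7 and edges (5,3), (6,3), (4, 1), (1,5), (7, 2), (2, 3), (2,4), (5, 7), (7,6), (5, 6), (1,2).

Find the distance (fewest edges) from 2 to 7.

4

Distance 0: 2.
Distance 1: 3, 4.
Distance 2: 1.
Distance 3: 5.
Distance 4: 6, 7 — contains 7.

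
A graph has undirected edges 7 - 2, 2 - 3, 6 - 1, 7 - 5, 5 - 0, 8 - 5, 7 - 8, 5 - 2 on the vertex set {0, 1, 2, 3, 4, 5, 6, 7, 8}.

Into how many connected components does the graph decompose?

3

From 0: component {0, 2, 3, 5, 7, 8}.
From 1: component {1, 6}.
From 4: component {4}.
That's 3 components.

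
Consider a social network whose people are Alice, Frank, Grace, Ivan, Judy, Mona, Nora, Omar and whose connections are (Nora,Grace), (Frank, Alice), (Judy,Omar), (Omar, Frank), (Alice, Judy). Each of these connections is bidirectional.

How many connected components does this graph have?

4

From Alice: component {Alice, Frank, Judy, Omar}.
From Grace: component {Grace, Nora}.
From Ivan: component {Ivan}.
From Mona: component {Mona}.
That's 4 components.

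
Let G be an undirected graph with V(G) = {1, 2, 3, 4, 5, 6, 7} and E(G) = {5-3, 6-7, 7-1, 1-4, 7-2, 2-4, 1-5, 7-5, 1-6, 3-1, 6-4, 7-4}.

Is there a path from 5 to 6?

Yes

Explore from 5.
Distance 1: reach 1, 3, 7.
Distance 2: reach 2, 4, 6.
Found 6.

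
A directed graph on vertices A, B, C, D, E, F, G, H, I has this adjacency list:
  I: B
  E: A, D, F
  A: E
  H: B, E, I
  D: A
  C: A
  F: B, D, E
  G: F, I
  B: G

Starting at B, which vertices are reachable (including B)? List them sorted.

Start at B.
Its neighbours: G.
Then their neighbours: F, I.
Then next layer: D, E.
Then next layer: A.
Nothing further is reachable.

A, B, D, E, F, G, I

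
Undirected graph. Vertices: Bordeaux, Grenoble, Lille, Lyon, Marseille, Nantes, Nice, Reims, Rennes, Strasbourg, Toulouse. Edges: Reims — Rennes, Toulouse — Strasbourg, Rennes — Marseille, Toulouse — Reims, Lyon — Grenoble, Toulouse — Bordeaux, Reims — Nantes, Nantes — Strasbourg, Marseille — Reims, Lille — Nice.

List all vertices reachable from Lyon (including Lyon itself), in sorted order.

Grenoble, Lyon

Start at Lyon.
Its neighbours: Grenoble.
Nothing further is reachable.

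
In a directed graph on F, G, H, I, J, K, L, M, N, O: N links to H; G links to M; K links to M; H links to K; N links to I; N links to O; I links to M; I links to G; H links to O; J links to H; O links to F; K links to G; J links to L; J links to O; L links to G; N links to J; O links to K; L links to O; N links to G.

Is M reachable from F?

F has no outgoing edges, so nothing is reachable from it.

No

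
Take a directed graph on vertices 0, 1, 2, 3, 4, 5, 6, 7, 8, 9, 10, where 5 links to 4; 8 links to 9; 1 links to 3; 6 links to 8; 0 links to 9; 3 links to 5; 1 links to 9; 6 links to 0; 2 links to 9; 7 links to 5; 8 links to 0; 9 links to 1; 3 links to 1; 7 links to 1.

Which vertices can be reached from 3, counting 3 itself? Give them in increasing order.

1, 3, 4, 5, 9

Start at 3.
Its neighbours: 1, 5.
Then their neighbours: 4, 9.
Nothing further is reachable.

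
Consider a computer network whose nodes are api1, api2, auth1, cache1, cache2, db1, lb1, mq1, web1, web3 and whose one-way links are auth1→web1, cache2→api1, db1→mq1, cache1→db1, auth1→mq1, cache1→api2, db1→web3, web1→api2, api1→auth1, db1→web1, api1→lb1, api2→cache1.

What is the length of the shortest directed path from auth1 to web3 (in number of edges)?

5

Distance 0: auth1.
Distance 1: mq1, web1.
Distance 2: api2.
Distance 3: cache1.
Distance 4: db1.
Distance 5: web3 — contains web3.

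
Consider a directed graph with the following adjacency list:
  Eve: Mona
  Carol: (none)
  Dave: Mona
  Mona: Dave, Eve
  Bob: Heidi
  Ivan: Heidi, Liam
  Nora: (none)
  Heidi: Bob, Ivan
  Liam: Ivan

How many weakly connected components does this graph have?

4

From Bob: component {Bob, Heidi, Ivan, Liam}.
From Carol: component {Carol}.
From Dave: component {Dave, Eve, Mona}.
From Nora: component {Nora}.
That's 4 components.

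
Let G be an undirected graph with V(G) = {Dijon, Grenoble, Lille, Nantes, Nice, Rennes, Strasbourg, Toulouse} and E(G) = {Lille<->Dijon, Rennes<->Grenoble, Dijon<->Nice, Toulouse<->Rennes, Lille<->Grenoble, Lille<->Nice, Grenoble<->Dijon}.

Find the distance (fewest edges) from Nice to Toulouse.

Distance 0: Nice.
Distance 1: Dijon, Lille.
Distance 2: Grenoble.
Distance 3: Rennes.
Distance 4: Toulouse — contains Toulouse.

4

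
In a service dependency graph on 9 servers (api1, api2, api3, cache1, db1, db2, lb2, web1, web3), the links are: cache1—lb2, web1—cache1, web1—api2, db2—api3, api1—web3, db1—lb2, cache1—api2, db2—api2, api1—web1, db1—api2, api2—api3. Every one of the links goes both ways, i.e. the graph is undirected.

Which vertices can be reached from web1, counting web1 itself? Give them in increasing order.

Start at web1.
Its neighbours: api1, api2, cache1.
Then their neighbours: api3, db1, db2, lb2, web3.
Every vertex is now reached.

api1, api2, api3, cache1, db1, db2, lb2, web1, web3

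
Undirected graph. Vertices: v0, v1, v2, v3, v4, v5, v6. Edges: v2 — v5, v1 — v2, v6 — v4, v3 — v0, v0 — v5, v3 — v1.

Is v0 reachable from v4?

Explore from v4.
Distance 1: reach v6.
The search is exhausted without reaching v0; it lies in a different component.

No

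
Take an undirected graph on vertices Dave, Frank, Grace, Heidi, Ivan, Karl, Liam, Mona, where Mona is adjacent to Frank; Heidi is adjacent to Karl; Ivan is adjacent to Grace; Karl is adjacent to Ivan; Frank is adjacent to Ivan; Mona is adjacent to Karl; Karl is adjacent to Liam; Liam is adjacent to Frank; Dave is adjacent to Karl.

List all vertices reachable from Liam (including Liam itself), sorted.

Start at Liam.
Its neighbours: Frank, Karl.
Then their neighbours: Dave, Heidi, Ivan, Mona.
Then next layer: Grace.
Every vertex is now reached.

Dave, Frank, Grace, Heidi, Ivan, Karl, Liam, Mona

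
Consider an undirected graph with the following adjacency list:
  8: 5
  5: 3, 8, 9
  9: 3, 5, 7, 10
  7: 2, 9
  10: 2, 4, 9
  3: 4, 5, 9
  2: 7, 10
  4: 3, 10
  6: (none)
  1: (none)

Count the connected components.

3

From 1: component {1}.
From 2: component {2, 3, 4, 5, 7, 8, 9, 10}.
From 6: component {6}.
That's 3 components.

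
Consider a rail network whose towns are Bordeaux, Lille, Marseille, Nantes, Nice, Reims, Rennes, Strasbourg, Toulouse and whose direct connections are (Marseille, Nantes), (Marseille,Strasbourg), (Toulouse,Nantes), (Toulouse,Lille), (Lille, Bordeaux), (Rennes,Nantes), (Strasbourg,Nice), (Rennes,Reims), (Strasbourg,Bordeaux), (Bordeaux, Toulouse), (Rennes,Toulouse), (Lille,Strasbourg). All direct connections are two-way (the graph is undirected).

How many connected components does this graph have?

From Bordeaux: component {Bordeaux, Lille, Marseille, Nantes, Nice, Reims, Rennes, Strasbourg, Toulouse}.
That's 1 component.

1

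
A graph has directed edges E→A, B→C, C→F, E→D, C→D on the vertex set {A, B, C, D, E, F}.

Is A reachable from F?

No

F has no outgoing edges, so nothing is reachable from it.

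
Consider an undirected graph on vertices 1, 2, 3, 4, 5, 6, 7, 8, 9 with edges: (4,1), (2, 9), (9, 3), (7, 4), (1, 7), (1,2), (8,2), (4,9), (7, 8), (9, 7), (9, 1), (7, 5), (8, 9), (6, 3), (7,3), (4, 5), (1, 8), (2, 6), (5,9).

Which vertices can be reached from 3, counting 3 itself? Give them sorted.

Start at 3.
Its neighbours: 6, 7, 9.
Then their neighbours: 1, 2, 4, 5, 8.
Every vertex is now reached.

1, 2, 3, 4, 5, 6, 7, 8, 9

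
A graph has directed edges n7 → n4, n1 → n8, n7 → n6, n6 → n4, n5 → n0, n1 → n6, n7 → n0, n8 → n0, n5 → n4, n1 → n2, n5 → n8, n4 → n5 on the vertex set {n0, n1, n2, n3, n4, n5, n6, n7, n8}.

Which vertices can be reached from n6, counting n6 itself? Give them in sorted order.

Start at n6.
Its neighbours: n4.
Then their neighbours: n5.
Then next layer: n0, n8.
Nothing further is reachable.

n0, n4, n5, n6, n8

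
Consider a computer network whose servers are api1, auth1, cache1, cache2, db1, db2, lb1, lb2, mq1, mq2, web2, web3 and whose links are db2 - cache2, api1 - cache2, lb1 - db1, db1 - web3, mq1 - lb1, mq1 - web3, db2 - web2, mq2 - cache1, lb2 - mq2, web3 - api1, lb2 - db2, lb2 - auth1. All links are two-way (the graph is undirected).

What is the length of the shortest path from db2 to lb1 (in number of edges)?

5

Distance 0: db2.
Distance 1: cache2, lb2, web2.
Distance 2: api1, auth1, mq2.
Distance 3: cache1, web3.
Distance 4: db1, mq1.
Distance 5: lb1 — contains lb1.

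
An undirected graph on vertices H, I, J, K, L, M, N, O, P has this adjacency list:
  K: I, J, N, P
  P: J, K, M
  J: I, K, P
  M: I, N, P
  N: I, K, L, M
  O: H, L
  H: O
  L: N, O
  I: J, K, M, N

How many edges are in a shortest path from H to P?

Distance 0: H.
Distance 1: O.
Distance 2: L.
Distance 3: N.
Distance 4: I, K, M.
Distance 5: J, P — contains P.

5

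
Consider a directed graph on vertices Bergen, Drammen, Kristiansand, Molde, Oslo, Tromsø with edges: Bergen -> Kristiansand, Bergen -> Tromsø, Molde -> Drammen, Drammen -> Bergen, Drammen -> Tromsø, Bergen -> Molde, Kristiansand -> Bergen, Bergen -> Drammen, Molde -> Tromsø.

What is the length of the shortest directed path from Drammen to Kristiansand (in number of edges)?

2

Distance 0: Drammen.
Distance 1: Bergen, Tromsø.
Distance 2: Kristiansand, Molde — contains Kristiansand.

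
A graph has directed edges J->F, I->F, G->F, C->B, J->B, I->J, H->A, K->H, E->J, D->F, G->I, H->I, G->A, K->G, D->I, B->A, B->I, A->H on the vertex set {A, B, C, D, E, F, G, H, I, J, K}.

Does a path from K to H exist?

Yes

Explore from K.
Distance 1: reach G, H.
Found H.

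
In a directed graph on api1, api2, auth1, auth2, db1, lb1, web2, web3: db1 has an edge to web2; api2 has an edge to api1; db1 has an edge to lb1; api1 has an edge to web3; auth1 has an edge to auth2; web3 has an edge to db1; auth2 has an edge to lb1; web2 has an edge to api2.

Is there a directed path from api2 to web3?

Explore from api2.
Distance 1: reach api1.
Distance 2: reach web3.
Found web3.

Yes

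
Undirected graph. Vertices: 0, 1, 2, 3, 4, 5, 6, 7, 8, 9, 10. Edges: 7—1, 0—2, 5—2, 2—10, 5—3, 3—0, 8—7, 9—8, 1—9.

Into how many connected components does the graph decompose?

From 0: component {0, 2, 3, 5, 10}.
From 1: component {1, 7, 8, 9}.
From 4: component {4}.
From 6: component {6}.
That's 4 components.

4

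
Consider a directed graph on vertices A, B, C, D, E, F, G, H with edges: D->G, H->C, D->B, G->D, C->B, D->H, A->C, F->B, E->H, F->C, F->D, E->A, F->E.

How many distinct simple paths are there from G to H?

1

G→D→H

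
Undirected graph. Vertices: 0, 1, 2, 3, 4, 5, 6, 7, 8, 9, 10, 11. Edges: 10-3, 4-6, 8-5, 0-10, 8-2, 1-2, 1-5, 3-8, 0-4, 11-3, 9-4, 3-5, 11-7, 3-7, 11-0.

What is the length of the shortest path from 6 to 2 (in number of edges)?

6

Distance 0: 6.
Distance 1: 4.
Distance 2: 0, 9.
Distance 3: 10, 11.
Distance 4: 3, 7.
Distance 5: 5, 8.
Distance 6: 1, 2 — contains 2.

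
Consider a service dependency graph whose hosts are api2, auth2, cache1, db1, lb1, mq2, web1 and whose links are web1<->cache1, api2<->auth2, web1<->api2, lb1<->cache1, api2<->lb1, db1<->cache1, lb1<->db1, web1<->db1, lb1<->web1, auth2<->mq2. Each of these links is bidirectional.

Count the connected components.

From api2: component {api2, auth2, cache1, db1, lb1, mq2, web1}.
That's 1 component.

1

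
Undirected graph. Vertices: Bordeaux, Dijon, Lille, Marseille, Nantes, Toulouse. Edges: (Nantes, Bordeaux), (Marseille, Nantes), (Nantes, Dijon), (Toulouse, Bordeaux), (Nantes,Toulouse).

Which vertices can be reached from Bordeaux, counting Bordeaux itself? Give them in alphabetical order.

Bordeaux, Dijon, Marseille, Nantes, Toulouse

Start at Bordeaux.
Its neighbours: Nantes, Toulouse.
Then their neighbours: Dijon, Marseille.
Nothing further is reachable.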